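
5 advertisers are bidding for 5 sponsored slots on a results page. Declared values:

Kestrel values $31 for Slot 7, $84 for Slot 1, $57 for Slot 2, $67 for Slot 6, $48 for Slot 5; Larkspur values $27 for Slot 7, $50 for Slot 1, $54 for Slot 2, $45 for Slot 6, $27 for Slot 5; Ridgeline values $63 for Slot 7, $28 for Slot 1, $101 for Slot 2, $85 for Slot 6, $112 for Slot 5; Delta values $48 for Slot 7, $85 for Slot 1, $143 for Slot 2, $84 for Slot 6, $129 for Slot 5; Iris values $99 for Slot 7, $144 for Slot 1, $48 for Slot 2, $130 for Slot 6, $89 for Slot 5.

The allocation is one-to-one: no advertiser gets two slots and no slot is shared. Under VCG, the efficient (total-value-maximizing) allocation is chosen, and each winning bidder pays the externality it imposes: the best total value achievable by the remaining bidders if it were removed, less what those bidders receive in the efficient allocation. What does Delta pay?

Efficient allocation: Kestrel→Slot 1 ($84), Larkspur→Slot 7 ($27), Ridgeline→Slot 5 ($112), Delta→Slot 2 ($143), Iris→Slot 6 ($130); total welfare W = $496.
Delta receives Slot 2 at value $143, so the others get W − 143 = $353.
Without Delta: best allocation of the remaining 4 bidders over all 5 slots is Kestrel→Slot 1 ($84), Larkspur→Slot 2 ($54), Ridgeline→Slot 5 ($112), Iris→Slot 6 ($130), total $380.
VCG payment = (others' best without Delta) − (others' welfare with Delta) = 380 − 353 = $27.

Delta pays $27.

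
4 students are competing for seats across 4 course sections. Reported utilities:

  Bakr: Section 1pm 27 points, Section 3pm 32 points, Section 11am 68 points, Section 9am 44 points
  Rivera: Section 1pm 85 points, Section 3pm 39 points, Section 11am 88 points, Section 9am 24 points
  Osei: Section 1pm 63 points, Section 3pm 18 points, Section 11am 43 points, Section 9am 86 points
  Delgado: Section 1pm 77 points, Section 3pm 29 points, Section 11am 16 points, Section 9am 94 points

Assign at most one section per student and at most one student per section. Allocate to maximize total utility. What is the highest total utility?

This is a one-to-one assignment (maximum-weight bipartite matching).
Optimal: Bakr→Section 3pm (32 points), Rivera→Section 11am (88 points), Osei→Section 9am (86 points), Delgado→Section 1pm (77 points) — total 32+88+86+77 = 283 points.
Row-greedy (each student in turn takes its best remaining section) gives 268 points, worse by 15.
Next-best assignment: Bakr→Section 3pm, Rivera→Section 11am, Osei→Section 1pm, Delgado→Section 9am = 277 points.
Swapping Rivera↔Delgado (Rivera→Section 1pm 85 points, Delgado→Section 11am 16 points) loses 64.
Every other assignment is strictly worse.

Maximum total: 283 points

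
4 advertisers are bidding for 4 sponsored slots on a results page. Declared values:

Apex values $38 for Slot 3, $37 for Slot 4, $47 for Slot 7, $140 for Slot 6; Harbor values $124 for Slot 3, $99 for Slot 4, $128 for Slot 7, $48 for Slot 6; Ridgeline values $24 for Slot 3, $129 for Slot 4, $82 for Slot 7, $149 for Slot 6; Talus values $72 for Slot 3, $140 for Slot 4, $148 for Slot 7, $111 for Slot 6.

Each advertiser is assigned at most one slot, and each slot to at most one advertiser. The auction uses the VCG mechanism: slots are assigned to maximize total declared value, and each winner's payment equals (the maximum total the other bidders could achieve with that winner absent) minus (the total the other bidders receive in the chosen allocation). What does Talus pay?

Talus pays $4.

Efficient allocation: Apex→Slot 6 ($140), Harbor→Slot 3 ($124), Ridgeline→Slot 4 ($129), Talus→Slot 7 ($148); total welfare W = $541.
Talus receives Slot 7 at value $148, so the others get W − 148 = $393.
Without Talus: best allocation of the remaining 3 bidders over all 4 slots is Apex→Slot 6 ($140), Harbor→Slot 7 ($128), Ridgeline→Slot 4 ($129), total $397.
VCG payment = (others' best without Talus) − (others' welfare with Talus) = 397 − 393 = $4.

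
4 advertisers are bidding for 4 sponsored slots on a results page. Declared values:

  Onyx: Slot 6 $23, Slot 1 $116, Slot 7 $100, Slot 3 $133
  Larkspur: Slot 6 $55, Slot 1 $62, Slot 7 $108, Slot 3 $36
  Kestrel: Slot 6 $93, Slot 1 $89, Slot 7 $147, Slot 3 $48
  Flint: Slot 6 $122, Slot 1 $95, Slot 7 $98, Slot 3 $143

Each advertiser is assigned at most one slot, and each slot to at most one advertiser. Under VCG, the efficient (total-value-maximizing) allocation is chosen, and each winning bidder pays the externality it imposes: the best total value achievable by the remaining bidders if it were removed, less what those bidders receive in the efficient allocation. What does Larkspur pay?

Larkspur pays $4.

Efficient allocation: Onyx→Slot 3 ($133), Larkspur→Slot 1 ($62), Kestrel→Slot 7 ($147), Flint→Slot 6 ($122); total welfare W = $464.
Larkspur receives Slot 1 at value $62, so the others get W − 62 = $402.
Without Larkspur: best allocation of the remaining 3 bidders over all 4 slots is Onyx→Slot 1 ($116), Kestrel→Slot 7 ($147), Flint→Slot 3 ($143), total $406.
VCG payment = (others' best without Larkspur) − (others' welfare with Larkspur) = 406 − 402 = $4.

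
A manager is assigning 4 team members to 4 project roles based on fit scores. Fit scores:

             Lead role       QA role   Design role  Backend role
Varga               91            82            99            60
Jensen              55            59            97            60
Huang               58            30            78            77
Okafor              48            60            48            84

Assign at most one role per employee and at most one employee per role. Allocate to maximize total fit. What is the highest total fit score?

Optimal: Varga→Lead role (91 pts), Jensen→Design role (97 pts), Huang→Backend role (77 pts), Okafor→QA role (60 pts) — total 91+97+77+60 = 325 pts.
Next-best assignment: Varga→QA role, Jensen→Design role, Huang→Lead role, Okafor→Backend role = 321 pts.
Every other assignment is strictly worse.

Maximum total: 325 pts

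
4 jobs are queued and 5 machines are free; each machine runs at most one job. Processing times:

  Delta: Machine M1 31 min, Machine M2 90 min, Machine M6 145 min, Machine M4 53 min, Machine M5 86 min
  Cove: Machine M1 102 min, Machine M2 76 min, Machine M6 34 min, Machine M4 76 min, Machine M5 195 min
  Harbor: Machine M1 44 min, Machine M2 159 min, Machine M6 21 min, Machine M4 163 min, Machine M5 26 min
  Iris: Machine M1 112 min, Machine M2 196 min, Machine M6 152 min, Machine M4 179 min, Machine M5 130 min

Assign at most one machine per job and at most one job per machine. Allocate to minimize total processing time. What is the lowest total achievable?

Minimum total: 225 min

This is the linear assignment problem.
Optimal: Delta→Machine M4 (53 min), Cove→Machine M6 (34 min), Harbor→Machine M5 (26 min), Iris→Machine M1 (112 min) — total 53+34+26+112 = 225 min.
Min-entry greedy (repeatedly take the single cheapest remaining cell) gives 258 min, worse by 33.
Next-best assignment: Delta→Machine M1, Cove→Machine M2, Harbor→Machine M6, Iris→Machine M5 = 258 min.
Swapping Delta↔Cove (Delta→Machine M6 145 min, Cove→Machine M4 76 min) adds 134.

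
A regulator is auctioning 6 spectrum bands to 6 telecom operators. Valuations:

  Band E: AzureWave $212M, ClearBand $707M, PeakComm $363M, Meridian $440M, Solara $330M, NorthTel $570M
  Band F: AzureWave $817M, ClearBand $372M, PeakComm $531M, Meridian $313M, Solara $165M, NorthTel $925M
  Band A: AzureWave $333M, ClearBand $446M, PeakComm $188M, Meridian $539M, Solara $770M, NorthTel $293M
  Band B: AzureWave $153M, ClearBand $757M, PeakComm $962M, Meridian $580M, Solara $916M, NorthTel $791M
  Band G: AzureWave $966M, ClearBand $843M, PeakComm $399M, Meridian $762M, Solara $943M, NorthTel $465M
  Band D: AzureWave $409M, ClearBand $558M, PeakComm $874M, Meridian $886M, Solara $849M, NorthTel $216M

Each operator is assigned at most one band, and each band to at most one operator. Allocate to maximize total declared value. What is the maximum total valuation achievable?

Optimal: AzureWave→Band G ($966M), ClearBand→Band E ($707M), PeakComm→Band B ($962M), Meridian→Band D ($886M), Solara→Band A ($770M), NorthTel→Band F ($925M) — total 966+707+962+886+770+925 = $5216M.
Row-greedy (each operator in turn takes its best remaining band) gives $4391M, worse by 825.
Every other assignment is strictly worse.

Maximum total: $5216M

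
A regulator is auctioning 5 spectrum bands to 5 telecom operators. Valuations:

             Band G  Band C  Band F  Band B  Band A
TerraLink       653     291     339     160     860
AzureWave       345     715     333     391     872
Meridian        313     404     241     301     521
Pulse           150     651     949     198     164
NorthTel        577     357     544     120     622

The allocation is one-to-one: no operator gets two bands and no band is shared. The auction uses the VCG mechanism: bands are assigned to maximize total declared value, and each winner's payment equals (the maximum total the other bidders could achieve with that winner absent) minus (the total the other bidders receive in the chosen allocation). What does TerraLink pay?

TerraLink pays $260M.

Efficient allocation: TerraLink→Band A ($860M), AzureWave→Band C ($715M), Meridian→Band B ($301M), Pulse→Band F ($949M), NorthTel→Band G ($577M); total welfare W = $3402M.
TerraLink receives Band A at value $860M, so the others get W − 860 = $2542M.
Without TerraLink: best allocation of the remaining 4 bidders over all 5 bands is AzureWave→Band A ($872M), Meridian→Band C ($404M), Pulse→Band F ($949M), NorthTel→Band G ($577M), total $2802M.
VCG payment = (others' best without TerraLink) − (others' welfare with TerraLink) = 2802 − 2542 = $260M.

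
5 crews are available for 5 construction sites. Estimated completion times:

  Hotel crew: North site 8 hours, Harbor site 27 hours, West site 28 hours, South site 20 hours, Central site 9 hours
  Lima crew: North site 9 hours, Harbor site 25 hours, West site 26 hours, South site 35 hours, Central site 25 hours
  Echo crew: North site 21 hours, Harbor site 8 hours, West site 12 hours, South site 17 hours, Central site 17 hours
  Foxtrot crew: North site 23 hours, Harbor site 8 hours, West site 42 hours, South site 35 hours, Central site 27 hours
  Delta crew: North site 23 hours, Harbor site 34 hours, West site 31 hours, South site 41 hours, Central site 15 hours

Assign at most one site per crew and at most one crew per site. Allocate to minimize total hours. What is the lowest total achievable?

Minimum total: 64 hours

Optimal: Hotel crew→South site (20 hours), Lima crew→North site (9 hours), Echo crew→West site (12 hours), Foxtrot crew→Harbor site (8 hours), Delta crew→Central site (15 hours) — total 20+9+12+8+15 = 64 hours.
Row-greedy (each crew in turn takes its cheapest remaining site) gives 113 hours, worse by 49.
Swapping Lima crew↔Hotel crew (Lima crew→South site 35 hours, Hotel crew→North site 8 hours) adds 14.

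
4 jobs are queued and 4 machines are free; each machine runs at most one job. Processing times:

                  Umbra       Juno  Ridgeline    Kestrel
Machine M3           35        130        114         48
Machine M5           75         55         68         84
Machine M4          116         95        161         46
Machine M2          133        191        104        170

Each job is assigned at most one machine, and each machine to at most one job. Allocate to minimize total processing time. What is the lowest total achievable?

Min total: 240 min

Optimal: Umbra→Machine M3 (35 min), Juno→Machine M5 (55 min), Ridgeline→Machine M2 (104 min), Kestrel→Machine M4 (46 min) — total 35+55+104+46 = 240 min.
Every other assignment is strictly worse.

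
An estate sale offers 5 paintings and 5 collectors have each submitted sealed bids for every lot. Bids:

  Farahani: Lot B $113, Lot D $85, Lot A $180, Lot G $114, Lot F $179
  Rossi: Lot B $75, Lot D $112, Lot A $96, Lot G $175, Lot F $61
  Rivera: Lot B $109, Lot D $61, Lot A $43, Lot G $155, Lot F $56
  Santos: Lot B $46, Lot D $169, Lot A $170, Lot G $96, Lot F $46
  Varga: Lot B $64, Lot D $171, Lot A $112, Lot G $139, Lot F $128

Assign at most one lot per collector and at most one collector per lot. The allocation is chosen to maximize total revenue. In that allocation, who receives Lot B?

Rivera receives Lot B.

This is the linear assignment problem.
Optimal: Farahani→Lot F ($179), Rossi→Lot G ($175), Rivera→Lot B ($109), Santos→Lot A ($170), Varga→Lot D ($171) — total 179+175+109+170+171 = $804.
Max-entry greedy (repeatedly take the single best remaining cell) gives $681, worse by 123.
Next-best assignment: Farahani→Lot A, Rossi→Lot G, Rivera→Lot B, Santos→Lot D, Varga→Lot F = $761.
Checked against all permutations: $804 is optimal.
Rivera's own top lot is Lot G ($155), but forcing Rivera→Lot G and reassigning the rest optimally gives only $750 — worse by 54.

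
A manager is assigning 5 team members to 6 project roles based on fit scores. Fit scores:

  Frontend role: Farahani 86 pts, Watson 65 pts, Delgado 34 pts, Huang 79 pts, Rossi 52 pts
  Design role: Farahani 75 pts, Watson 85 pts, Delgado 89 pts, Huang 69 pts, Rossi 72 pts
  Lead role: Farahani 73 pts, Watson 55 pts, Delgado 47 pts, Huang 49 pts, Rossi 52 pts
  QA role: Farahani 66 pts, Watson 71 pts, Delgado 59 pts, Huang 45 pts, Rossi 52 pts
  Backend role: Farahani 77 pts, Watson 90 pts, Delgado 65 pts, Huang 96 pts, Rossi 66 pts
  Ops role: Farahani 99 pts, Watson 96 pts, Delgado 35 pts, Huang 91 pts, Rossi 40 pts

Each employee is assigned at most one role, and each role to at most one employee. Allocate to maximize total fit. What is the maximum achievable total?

Max total: 419 pts

Optimal: Farahani→Frontend role (86 pts), Watson→Ops role (96 pts), Delgado→Design role (89 pts), Huang→Backend role (96 pts), Rossi→Lead role (52 pts) — total 86+96+89+96+52 = 419 pts.
Row-greedy (each employee in turn takes its best remaining role) gives 409 pts, worse by 10.
Swapping Rossi↔Watson (Rossi→Ops role 40 pts, Watson→Lead role 55 pts) loses 53.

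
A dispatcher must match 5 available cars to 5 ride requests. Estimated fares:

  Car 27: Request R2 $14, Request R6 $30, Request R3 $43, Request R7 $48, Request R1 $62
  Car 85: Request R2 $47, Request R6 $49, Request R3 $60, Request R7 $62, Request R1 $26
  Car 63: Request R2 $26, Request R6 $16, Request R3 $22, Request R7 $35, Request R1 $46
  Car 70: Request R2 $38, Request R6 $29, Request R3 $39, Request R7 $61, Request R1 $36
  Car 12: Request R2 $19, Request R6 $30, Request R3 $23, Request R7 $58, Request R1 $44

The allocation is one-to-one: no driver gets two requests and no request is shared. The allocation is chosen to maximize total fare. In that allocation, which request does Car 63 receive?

Optimal: Car 27→Request R1 ($62), Car 85→Request R3 ($60), Car 63→Request R2 ($26), Car 70→Request R7 ($61), Car 12→Request R6 ($30) — total 62+60+26+61+30 = $239.
Column-greedy (each request in turn goes to its best remaining driver) gives $220, worse by 19.
Swapping Car 63↔Car 27 (Car 63→Request R1 $46, Car 27→Request R2 $14) loses 28.
Every other assignment is strictly worse.
Car 63's own top request is Request R1 ($46), but forcing Car 63→Request R1 and reassigning the rest optimally gives only $234 — worse by 5.

Car 63 receives Request R2.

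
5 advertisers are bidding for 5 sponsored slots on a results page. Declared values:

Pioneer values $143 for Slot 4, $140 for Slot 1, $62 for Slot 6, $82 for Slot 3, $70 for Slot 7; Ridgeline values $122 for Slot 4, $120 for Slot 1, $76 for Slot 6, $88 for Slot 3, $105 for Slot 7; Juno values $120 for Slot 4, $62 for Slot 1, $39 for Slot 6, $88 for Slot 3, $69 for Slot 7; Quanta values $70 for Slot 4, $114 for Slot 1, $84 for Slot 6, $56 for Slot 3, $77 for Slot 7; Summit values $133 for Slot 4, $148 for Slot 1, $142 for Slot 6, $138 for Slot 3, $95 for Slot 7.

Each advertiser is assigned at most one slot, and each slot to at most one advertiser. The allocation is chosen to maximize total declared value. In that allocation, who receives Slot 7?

Ridgeline receives Slot 7.

Optimal: Pioneer→Slot 4 ($143), Ridgeline→Slot 7 ($105), Juno→Slot 3 ($88), Quanta→Slot 1 ($114), Summit→Slot 6 ($142) — total 143+105+88+114+142 = $592.
Max-entry greedy (repeatedly take the single best remaining cell) gives $568, worse by 24.
Next-best assignment: Pioneer→Slot 1, Ridgeline→Slot 7, Juno→Slot 4, Quanta→Slot 6, Summit→Slot 3 = $587.
No other one-to-one assignment exceeds $592.
Ridgeline's own top slot is Slot 4 ($122), but forcing Ridgeline→Slot 4 and reassigning the rest optimally gives only $569 — worse by 23.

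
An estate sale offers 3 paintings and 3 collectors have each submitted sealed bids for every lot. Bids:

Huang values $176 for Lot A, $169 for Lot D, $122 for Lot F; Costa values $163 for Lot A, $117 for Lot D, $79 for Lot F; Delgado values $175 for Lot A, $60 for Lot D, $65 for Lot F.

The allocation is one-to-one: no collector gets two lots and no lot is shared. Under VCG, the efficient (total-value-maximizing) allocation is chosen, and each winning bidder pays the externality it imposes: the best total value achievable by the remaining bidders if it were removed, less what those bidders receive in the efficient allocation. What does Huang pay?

Efficient allocation: Huang→Lot D ($169), Costa→Lot F ($79), Delgado→Lot A ($175); total welfare W = $423.
Huang receives Lot D at value $169, so the others get W − 169 = $254.
Without Huang: best allocation of the remaining 2 bidders over all 3 lots is Costa→Lot D ($117), Delgado→Lot A ($175), total $292.
VCG payment = (others' best without Huang) − (others' welfare with Huang) = 292 − 254 = $38.

Huang pays $38.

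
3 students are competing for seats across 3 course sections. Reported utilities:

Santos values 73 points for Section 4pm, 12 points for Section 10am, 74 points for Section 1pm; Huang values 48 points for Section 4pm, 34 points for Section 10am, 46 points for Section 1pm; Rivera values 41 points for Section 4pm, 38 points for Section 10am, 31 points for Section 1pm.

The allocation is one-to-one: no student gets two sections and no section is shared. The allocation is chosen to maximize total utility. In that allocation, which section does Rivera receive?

This is a one-to-one assignment (maximum-weight bipartite matching).
Optimal: Santos→Section 1pm (74 points), Huang→Section 4pm (48 points), Rivera→Section 10am (38 points) — total 74+48+38 = 160 points.
Column-greedy (each section in turn goes to its best remaining student) gives 157 points, worse by 3.
Rivera's own top section is Section 4pm (41 points), but forcing Rivera→Section 4pm and reassigning the rest optimally gives only 149 points — worse by 11.

Rivera receives Section 10am.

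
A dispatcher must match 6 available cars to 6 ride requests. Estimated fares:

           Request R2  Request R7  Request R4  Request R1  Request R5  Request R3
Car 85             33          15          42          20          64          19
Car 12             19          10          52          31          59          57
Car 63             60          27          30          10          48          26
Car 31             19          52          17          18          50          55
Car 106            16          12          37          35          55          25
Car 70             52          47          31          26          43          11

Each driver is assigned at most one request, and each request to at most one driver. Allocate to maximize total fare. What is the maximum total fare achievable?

Optimal: Car 85→Request R5 ($64), Car 12→Request R4 ($52), Car 63→Request R2 ($60), Car 31→Request R3 ($55), Car 106→Request R1 ($35), Car 70→Request R7 ($47) — total 64+52+60+55+35+47 = $313.
Column-greedy (each request in turn goes to its best remaining driver) gives $274, worse by 39.
Next-best assignment: Car 85→Request R5, Car 12→Request R3, Car 63→Request R2, Car 31→Request R7, Car 106→Request R1, Car 70→Request R4 = $299.

Maximum total: $313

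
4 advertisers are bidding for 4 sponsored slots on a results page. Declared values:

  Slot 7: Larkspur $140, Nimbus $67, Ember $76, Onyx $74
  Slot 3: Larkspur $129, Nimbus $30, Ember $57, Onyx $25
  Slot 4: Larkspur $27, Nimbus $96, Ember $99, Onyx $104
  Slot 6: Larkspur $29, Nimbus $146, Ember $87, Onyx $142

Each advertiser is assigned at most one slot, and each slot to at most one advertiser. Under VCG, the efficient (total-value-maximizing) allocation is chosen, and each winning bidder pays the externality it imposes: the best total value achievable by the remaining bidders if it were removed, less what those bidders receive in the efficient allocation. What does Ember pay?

Ember pays $11.

Efficient allocation: Larkspur→Slot 3 ($129), Nimbus→Slot 6 ($146), Ember→Slot 7 ($76), Onyx→Slot 4 ($104); total welfare W = $455.
Ember receives Slot 7 at value $76, so the others get W − 76 = $379.
Without Ember: best allocation of the remaining 3 bidders over all 4 slots is Larkspur→Slot 7 ($140), Nimbus→Slot 6 ($146), Onyx→Slot 4 ($104), total $390.
VCG payment = (others' best without Ember) − (others' welfare with Ember) = 390 − 379 = $11.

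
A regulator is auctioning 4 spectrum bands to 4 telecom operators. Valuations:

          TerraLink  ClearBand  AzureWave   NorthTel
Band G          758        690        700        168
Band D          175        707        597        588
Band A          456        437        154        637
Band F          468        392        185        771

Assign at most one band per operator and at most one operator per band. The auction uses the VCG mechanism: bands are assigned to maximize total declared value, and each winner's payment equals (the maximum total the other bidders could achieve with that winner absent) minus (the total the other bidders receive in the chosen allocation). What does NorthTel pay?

NorthTel pays $12M.

Efficient allocation: TerraLink→Band A ($456M), ClearBand→Band D ($707M), AzureWave→Band G ($700M), NorthTel→Band F ($771M); total welfare W = $2634M.
NorthTel receives Band F at value $771M, so the others get W − 771 = $1863M.
Without NorthTel: best allocation of the remaining 3 bidders over all 4 bands is TerraLink→Band F ($468M), ClearBand→Band D ($707M), AzureWave→Band G ($700M), total $1875M.
VCG payment = (others' best without NorthTel) − (others' welfare with NorthTel) = 1875 − 1863 = $12M.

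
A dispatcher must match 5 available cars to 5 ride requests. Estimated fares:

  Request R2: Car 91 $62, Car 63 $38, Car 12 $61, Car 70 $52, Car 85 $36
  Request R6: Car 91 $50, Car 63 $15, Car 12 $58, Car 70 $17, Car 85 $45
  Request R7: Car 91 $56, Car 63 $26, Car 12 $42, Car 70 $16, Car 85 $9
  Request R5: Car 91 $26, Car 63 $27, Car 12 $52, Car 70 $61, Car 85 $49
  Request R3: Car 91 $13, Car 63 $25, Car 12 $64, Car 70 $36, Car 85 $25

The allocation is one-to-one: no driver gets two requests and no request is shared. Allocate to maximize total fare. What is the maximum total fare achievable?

Optimal: Car 91→Request R7 ($56), Car 63→Request R2 ($38), Car 12→Request R3 ($64), Car 70→Request R5 ($61), Car 85→Request R6 ($45) — total 56+38+64+61+45 = $264.
Column-greedy (each request in turn goes to its best remaining driver) gives $232, worse by 32.

Max total: $264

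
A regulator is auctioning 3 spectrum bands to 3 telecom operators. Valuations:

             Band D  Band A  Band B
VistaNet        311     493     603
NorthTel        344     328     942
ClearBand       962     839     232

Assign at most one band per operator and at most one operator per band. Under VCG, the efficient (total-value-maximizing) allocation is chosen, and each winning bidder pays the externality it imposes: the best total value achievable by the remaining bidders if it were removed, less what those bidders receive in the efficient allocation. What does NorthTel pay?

NorthTel pays $110M.

Efficient allocation: VistaNet→Band A ($493M), NorthTel→Band B ($942M), ClearBand→Band D ($962M); total welfare W = $2397M.
NorthTel receives Band B at value $942M, so the others get W − 942 = $1455M.
Without NorthTel: best allocation of the remaining 2 bidders over all 3 bands is VistaNet→Band B ($603M), ClearBand→Band D ($962M), total $1565M.
VCG payment = (others' best without NorthTel) − (others' welfare with NorthTel) = 1565 − 1455 = $110M.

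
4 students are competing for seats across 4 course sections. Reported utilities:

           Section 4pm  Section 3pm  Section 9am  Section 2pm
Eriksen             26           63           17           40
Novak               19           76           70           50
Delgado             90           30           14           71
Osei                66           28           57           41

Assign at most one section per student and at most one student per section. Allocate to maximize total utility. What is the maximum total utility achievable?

Maximum total: 270 points

Treat this as an assignment problem: match each student to one section.
Optimal: Eriksen→Section 3pm (63 points), Novak→Section 9am (70 points), Delgado→Section 2pm (71 points), Osei→Section 4pm (66 points) — total 63+70+71+66 = 270 points.
Column-greedy (each section in turn goes to its best remaining student) gives 263 points, worse by 7.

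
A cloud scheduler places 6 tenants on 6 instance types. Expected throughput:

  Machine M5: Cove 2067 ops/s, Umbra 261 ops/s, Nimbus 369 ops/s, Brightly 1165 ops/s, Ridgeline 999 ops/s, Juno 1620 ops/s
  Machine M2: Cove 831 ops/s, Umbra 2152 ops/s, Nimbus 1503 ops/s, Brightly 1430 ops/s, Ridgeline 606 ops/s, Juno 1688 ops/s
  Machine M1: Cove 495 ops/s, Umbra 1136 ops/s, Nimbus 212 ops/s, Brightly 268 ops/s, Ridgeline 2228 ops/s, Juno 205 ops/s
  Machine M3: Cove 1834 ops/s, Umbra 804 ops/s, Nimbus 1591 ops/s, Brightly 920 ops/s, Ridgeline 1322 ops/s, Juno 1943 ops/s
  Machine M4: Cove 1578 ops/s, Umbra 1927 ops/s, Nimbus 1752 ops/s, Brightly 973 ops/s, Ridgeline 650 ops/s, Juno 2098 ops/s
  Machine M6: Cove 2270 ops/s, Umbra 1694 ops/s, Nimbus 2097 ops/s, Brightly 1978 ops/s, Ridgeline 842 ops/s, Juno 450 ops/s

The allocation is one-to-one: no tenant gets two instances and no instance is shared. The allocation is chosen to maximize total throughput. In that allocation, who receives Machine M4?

Treat this as an assignment problem: match each tenant to one instance.
Optimal: Cove→Machine M5 (2067 ops/s), Umbra→Machine M2 (2152 ops/s), Nimbus→Machine M4 (1752 ops/s), Brightly→Machine M6 (1978 ops/s), Ridgeline→Machine M1 (2228 ops/s), Juno→Machine M3 (1943 ops/s) — total 2067+2152+1752+1978+2228+1943 = 12120 ops/s.
Max-entry greedy (repeatedly take the single best remaining cell) gives 11504 ops/s, worse by 616.
No other one-to-one assignment exceeds 12120 ops/s.
Nimbus's own top instance is Machine M6 (2097 ops/s), but forcing Nimbus→Machine M6 and reassigning the rest optimally gives only 11692 ops/s — worse by 428.

Nimbus receives Machine M4.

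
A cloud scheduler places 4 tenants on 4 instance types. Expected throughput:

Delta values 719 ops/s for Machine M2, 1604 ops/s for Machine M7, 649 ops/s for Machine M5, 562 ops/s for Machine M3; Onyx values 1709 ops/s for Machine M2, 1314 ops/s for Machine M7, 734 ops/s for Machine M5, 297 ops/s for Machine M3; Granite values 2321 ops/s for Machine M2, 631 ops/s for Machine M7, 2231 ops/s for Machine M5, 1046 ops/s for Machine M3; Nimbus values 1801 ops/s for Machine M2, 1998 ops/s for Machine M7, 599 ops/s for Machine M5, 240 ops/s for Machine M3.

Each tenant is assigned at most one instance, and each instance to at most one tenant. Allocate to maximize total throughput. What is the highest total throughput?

Max total: 6500 ops/s

Optimal: Delta→Machine M3 (562 ops/s), Onyx→Machine M2 (1709 ops/s), Granite→Machine M5 (2231 ops/s), Nimbus→Machine M7 (1998 ops/s) — total 562+1709+2231+1998 = 6500 ops/s.
Max-entry greedy (repeatedly take the single best remaining cell) gives 5615 ops/s, worse by 885.
Swapping Nimbus↔Granite (Nimbus→Machine M5 599 ops/s, Granite→Machine M7 631 ops/s) loses 2999.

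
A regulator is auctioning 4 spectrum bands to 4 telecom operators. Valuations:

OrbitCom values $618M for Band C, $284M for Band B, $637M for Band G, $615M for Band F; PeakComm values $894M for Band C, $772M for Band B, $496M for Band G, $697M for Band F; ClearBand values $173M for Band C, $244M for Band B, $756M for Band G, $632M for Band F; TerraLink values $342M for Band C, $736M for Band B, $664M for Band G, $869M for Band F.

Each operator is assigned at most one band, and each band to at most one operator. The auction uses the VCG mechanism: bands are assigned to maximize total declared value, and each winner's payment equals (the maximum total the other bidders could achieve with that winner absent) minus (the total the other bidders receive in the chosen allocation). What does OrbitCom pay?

OrbitCom pays $122M.

Efficient allocation: OrbitCom→Band C ($618M), PeakComm→Band B ($772M), ClearBand→Band G ($756M), TerraLink→Band F ($869M); total welfare W = $3015M.
OrbitCom receives Band C at value $618M, so the others get W − 618 = $2397M.
Without OrbitCom: best allocation of the remaining 3 bidders over all 4 bands is PeakComm→Band C ($894M), ClearBand→Band G ($756M), TerraLink→Band F ($869M), total $2519M.
VCG payment = (others' best without OrbitCom) − (others' welfare with OrbitCom) = 2519 − 2397 = $122M.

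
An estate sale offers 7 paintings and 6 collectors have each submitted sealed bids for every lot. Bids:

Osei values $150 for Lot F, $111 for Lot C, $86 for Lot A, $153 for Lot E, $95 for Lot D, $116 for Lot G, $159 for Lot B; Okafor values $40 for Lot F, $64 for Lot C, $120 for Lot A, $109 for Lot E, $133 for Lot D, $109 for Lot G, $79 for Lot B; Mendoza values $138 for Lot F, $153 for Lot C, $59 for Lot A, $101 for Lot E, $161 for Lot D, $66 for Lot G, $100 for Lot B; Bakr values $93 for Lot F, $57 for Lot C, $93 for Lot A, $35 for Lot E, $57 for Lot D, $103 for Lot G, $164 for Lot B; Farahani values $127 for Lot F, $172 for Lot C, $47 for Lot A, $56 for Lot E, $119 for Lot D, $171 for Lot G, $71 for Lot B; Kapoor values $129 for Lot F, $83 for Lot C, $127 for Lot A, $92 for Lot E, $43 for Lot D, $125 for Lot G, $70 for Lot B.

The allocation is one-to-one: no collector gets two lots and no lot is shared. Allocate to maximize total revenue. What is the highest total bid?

This is a one-to-one assignment (maximum-weight bipartite matching).
Optimal: Osei→Lot E ($153), Okafor→Lot D ($133), Mendoza→Lot C ($153), Bakr→Lot B ($164), Farahani→Lot G ($171), Kapoor→Lot F ($129) — total 153+133+153+164+171+129 = $903.
Column-greedy (each lot in turn goes to its best remaining collector) gives $822, worse by 81.
Checked against all permutations: $903 is optimal.

Maximum total: $903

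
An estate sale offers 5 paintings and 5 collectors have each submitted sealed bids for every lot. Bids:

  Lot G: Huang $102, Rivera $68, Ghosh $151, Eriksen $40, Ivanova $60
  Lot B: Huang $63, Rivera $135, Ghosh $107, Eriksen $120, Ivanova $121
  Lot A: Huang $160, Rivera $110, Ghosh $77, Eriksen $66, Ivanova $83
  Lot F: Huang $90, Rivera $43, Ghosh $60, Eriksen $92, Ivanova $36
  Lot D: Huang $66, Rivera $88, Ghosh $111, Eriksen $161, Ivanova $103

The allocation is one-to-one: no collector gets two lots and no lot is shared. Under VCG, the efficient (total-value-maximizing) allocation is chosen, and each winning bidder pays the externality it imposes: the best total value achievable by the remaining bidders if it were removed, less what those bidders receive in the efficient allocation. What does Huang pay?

Huang pays $60.

Efficient allocation: Huang→Lot A ($160), Rivera→Lot B ($135), Ghosh→Lot G ($151), Eriksen→Lot D ($161), Ivanova→Lot F ($36); total welfare W = $643.
Huang receives Lot A at value $160, so the others get W − 160 = $483.
Without Huang: best allocation of the remaining 4 bidders over all 5 lots is Rivera→Lot A ($110), Ghosh→Lot G ($151), Eriksen→Lot D ($161), Ivanova→Lot B ($121), total $543.
VCG payment = (others' best without Huang) − (others' welfare with Huang) = 543 − 483 = $60.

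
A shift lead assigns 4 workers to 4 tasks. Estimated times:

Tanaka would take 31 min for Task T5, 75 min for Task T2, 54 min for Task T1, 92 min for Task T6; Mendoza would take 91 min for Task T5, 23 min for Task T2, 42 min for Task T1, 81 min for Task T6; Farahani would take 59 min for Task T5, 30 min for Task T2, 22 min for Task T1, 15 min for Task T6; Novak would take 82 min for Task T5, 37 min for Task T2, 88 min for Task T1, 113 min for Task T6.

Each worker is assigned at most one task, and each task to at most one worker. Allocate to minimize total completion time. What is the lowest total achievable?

Min total: 125 min

Optimal: Tanaka→Task T5 (31 min), Mendoza→Task T1 (42 min), Farahani→Task T6 (15 min), Novak→Task T2 (37 min) — total 31+42+15+37 = 125 min.
Row-greedy (each worker in turn takes its cheapest remaining task) gives 157 min, worse by 32.
Next-best assignment: Tanaka→Task T5, Mendoza→Task T2, Farahani→Task T6, Novak→Task T1 = 157 min.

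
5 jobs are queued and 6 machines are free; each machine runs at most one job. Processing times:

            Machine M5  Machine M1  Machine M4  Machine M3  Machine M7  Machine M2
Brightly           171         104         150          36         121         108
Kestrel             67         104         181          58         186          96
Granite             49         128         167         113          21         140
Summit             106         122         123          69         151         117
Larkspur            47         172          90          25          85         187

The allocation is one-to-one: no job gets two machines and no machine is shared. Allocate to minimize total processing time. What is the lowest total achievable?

Optimal: Brightly→Machine M3 (36 min), Kestrel→Machine M2 (96 min), Granite→Machine M7 (21 min), Summit→Machine M1 (122 min), Larkspur→Machine M5 (47 min) — total 36+96+21+122+47 = 322 min.
Row-greedy (each job in turn takes its cheapest remaining machine) gives 331 min, worse by 9.

Min total: 322 min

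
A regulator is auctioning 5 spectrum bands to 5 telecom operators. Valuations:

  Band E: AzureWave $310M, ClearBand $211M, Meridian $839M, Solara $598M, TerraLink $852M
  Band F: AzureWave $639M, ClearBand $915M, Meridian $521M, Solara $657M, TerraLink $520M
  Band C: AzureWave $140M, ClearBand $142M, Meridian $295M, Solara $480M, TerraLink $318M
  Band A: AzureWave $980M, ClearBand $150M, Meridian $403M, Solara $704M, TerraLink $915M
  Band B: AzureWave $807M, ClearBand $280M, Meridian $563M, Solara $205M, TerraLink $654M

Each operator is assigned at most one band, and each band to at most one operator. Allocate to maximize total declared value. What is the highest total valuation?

Maximum total: $3956M

Treat this as an assignment problem: match each operator to one band.
Optimal: AzureWave→Band B ($807M), ClearBand→Band F ($915M), Meridian→Band E ($839M), Solara→Band C ($480M), TerraLink→Band A ($915M) — total 807+915+839+480+915 = $3956M.
Column-greedy (each band in turn goes to its best remaining operator) gives $3790M, worse by 166.
Next-best assignment: AzureWave→Band A, ClearBand→Band F, Meridian→Band E, Solara→Band C, TerraLink→Band B = $3868M.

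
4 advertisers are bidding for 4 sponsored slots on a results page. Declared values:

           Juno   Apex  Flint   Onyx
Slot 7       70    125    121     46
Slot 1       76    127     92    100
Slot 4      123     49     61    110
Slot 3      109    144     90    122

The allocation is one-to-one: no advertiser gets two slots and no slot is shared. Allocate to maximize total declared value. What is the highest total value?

Max total: $493

Optimal: Juno→Slot 4 ($123), Apex→Slot 1 ($127), Flint→Slot 7 ($121), Onyx→Slot 3 ($122) — total 123+127+121+122 = $493.
Row-greedy (each advertiser in turn takes its best remaining slot) gives $488, worse by 5.
Next-best assignment: Juno→Slot 4, Apex→Slot 3, Flint→Slot 7, Onyx→Slot 1 = $488.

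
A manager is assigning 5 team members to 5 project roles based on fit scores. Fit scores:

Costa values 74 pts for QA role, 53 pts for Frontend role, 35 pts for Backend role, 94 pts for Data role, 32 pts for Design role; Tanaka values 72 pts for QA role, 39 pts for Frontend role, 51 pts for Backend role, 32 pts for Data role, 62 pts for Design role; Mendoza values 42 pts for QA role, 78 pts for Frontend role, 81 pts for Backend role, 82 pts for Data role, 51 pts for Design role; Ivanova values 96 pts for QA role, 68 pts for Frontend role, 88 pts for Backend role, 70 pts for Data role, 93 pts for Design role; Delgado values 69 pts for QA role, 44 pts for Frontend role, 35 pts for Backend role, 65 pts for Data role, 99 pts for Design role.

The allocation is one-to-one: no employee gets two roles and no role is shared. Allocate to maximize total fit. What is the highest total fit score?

Optimal: Costa→Data role (94 pts), Tanaka→QA role (72 pts), Mendoza→Frontend role (78 pts), Ivanova→Backend role (88 pts), Delgado→Design role (99 pts) — total 94+72+78+88+99 = 431 pts.
Row-greedy (each employee in turn takes its best remaining role) gives 384 pts, worse by 47.

Maximum total: 431 pts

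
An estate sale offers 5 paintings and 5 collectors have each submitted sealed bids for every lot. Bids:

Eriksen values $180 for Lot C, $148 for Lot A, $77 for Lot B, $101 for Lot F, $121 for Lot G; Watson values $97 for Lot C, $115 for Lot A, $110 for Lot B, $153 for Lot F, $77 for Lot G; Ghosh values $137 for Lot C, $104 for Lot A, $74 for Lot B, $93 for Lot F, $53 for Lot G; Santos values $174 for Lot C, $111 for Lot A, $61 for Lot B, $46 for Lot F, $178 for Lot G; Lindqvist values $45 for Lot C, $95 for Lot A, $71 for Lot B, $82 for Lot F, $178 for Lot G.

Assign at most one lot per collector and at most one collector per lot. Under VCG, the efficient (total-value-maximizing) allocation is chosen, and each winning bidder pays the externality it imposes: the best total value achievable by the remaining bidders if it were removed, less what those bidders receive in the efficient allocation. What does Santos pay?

Efficient allocation: Eriksen→Lot A ($148), Watson→Lot F ($153), Ghosh→Lot B ($74), Santos→Lot C ($174), Lindqvist→Lot G ($178); total welfare W = $727.
Santos receives Lot C at value $174, so the others get W − 174 = $553.
Without Santos: best allocation of the remaining 4 bidders over all 5 lots is Eriksen→Lot A ($148), Watson→Lot F ($153), Ghosh→Lot C ($137), Lindqvist→Lot G ($178), total $616.
VCG payment = (others' best without Santos) − (others' welfare with Santos) = 616 − 553 = $63.

Santos pays $63.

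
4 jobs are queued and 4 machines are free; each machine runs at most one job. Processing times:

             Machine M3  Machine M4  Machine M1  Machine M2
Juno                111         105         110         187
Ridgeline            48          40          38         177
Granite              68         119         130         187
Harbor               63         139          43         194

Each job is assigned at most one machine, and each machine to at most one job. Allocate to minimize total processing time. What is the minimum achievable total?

Minimum total: 338 min

Optimal: Juno→Machine M2 (187 min), Ridgeline→Machine M4 (40 min), Granite→Machine M3 (68 min), Harbor→Machine M1 (43 min) — total 187+40+68+43 = 338 min.
Checked against all permutations: 338 min is optimal.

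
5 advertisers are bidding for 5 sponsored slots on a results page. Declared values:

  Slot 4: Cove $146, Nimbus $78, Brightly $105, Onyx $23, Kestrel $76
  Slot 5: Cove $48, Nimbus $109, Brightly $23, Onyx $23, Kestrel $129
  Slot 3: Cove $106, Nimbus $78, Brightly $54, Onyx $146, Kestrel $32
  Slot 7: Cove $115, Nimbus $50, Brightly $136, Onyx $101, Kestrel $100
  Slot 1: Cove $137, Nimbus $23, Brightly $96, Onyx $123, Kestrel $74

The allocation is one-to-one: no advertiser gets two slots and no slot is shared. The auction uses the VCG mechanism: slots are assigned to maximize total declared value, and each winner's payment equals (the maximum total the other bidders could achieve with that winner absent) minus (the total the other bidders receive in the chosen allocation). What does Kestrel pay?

Kestrel pays $40.

Efficient allocation: Cove→Slot 1 ($137), Nimbus→Slot 4 ($78), Brightly→Slot 7 ($136), Onyx→Slot 3 ($146), Kestrel→Slot 5 ($129); total welfare W = $626.
Kestrel receives Slot 5 at value $129, so the others get W − 129 = $497.
Without Kestrel: best allocation of the remaining 4 bidders over all 5 slots is Cove→Slot 4 ($146), Nimbus→Slot 5 ($109), Brightly→Slot 7 ($136), Onyx→Slot 3 ($146), total $537.
VCG payment = (others' best without Kestrel) − (others' welfare with Kestrel) = 537 − 497 = $40.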